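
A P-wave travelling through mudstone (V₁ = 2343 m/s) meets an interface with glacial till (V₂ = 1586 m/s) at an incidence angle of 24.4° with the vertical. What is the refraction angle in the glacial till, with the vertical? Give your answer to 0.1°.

Snell's law: sin θ₂ = (V₂/V₁)·sin θ₁ = (1586/2343)·sin 24.4° = 0.2796.
θ₂ = arcsin 0.2796 = 16.24° from the normal.

16.2°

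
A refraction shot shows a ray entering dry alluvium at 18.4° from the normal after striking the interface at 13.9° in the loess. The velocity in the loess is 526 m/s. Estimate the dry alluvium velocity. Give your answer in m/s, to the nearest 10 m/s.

690 m/s

Snell's law: sin 13.9°/V₁ = sin 18.4°/V₂.
V₂ = V₁·sin 18.4°/sin 13.9° = 526 × 1.3140 = 691.14 m/s.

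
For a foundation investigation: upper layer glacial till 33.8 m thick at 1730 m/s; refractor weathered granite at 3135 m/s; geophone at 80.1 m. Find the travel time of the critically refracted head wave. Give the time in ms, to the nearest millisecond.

θ_c = arcsin(V₁/V₂) = arcsin(1730/3135) = 33.49°, cos θ_c = 0.8340.
Intercept time tᵢ = 2h cos θ_c / V₁ = 2·33.8·0.8340/1730 = 0.03259 s.
t = x/V₂ + tᵢ = 80.1/3135 + 0.03259 = 0.05814 s.

58 ms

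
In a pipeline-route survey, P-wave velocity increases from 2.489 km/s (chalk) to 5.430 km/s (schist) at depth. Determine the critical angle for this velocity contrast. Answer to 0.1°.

Critical incidence: sin θ_c = V₁/V₂ = 2.489/5.430 = 0.4584.
θ_c = arcsin 0.4584 = 27.28°.

27.3°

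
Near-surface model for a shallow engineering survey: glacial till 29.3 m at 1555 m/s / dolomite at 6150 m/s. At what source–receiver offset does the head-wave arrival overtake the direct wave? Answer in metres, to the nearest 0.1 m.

θ_c = arcsin(1555/6150) = 14.65°, so cos θ_c = 0.9675 and tᵢ = 2h cos θ_c/V₁ = 0.0365 s.
At crossover x/V₁ = x/V₂ + tᵢ ⇒ x = tᵢ/(1/V₁ − 1/V₂) = 0.03646/(6.4309e-04 − 1.6260e-04) = 75.88 m.

75.9 m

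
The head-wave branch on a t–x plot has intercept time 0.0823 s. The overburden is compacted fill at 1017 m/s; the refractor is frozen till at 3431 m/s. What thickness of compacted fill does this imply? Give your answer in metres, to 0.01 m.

43.82 m

h = tᵢ·V₁·V₂ / (2·√(V₂²−V₁²)).
√(V₂²−V₁²) = √(3431² − 1017²) = 3276.8 m/s.
h = 0.0823 s × 1017 × 3431 / (2 × 3276.8) = 43.82 m.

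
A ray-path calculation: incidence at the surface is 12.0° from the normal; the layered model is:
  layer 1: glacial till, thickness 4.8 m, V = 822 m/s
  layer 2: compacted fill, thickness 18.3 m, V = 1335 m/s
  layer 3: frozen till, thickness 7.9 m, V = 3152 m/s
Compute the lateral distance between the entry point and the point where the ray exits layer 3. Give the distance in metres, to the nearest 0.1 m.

18.0 m

Apply Snell's law at each interface; in layer i the horizontal offset is hᵢ·tan θᵢ.
Layer 1: θ = 12.00°; offset = 4.8·tan 12.00° = 1.020 m.
Layer 2: sin θ = 1335·sin 12.0°/822 = 0.3377, θ = 19.73°; offset = 18.3·tan 19.73° = 6.565 m.
Layer 3: sin θ = 3152·sin 12.0°/822 = 0.7972, θ = 52.87°; offset = 7.9·tan 52.87° = 10.434 m.
Total horizontal offset = 18.019 m.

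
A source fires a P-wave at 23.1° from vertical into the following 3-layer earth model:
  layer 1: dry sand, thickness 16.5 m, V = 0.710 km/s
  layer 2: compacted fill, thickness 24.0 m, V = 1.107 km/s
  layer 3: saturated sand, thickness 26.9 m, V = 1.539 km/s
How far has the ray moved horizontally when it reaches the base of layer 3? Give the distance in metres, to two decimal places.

69.08 m

p = sin θ₁/V₁ = sin 23.1°/0.710 = 5.5259e-01 s/km is conserved through the stack.
Layer 1: θ = 23.10°; offset = 16.5·tan 23.10° = 7.0378 m.
Layer 2: sin θ = p·1.107 = 0.6117 → θ = 37.71°; offset = 24.0·tan 37.71° = 18.5584 m.
Layer 3: sin θ = p·1.539 = 0.8504 → θ = 58.26°; offset = 26.9·tan 58.26° = 43.4847 m.
Total horizontal offset = 69.0809 m.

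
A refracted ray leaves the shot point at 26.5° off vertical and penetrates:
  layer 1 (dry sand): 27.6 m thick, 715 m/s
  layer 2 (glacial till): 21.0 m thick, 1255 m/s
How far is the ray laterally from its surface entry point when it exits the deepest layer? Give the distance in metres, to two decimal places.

p = sin θ₁/V₁ = sin 26.5°/715 = 6.2405e-04 s/m is conserved through the stack.
Layer 1: θ = 26.50°; offset = 27.6·tan 26.50° = 13.7609 m.
Layer 2: sin θ = p·1255 = 0.7832 → θ = 51.55°; offset = 21.0·tan 51.55° = 26.4510 m.
Total horizontal offset = 40.2119 m.

40.21 m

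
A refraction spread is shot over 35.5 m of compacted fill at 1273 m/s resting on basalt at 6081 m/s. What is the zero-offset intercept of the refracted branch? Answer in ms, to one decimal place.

tᵢ = 2h·√(V₂²−V₁²)/(V₁V₂).
√(V₂²−V₁²) = √(6081²−1273²) = 5946.3 m/s.
tᵢ = 2·35.5·5946.3/(1273·6081) = 0.05454 s.

54.5 ms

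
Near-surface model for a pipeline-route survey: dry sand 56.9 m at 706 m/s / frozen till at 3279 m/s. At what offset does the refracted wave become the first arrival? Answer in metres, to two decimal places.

141.62 m

θ_c = arcsin(706/3279) = 12.43°, so cos θ_c = 0.9765 and tᵢ = 2h cos θ_c/V₁ = 0.1574 s.
At crossover x/V₁ = x/V₂ + tᵢ ⇒ x = tᵢ/(1/V₁ − 1/V₂) = 0.15741/(1.4164e-03 − 3.0497e-04) = 141.62 m.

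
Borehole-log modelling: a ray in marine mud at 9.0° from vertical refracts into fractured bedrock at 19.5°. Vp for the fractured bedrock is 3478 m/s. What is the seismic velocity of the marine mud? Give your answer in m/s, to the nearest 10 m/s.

Snell's law: sin 9.0°/V₁ = sin 19.5°/V₂.
V₁ = V₂·sin 9.0°/sin 19.5° = 3478 × 0.4686 = 1629.92 m/s.

1630 m/s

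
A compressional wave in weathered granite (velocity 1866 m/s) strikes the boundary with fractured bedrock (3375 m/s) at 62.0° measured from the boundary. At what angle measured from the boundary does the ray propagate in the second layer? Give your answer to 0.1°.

Convert to the normal: θ₁ = 90° − 62.0° = 28.0°.
Snell's law: sin θ₂ = (V₂/V₁)·sin θ₁ = (3375/1866)·sin 28.0° = 0.8491.
θ₂ = sin⁻¹(0.8491) = 58.12° (from vertical).
From the interface: 90° − 58.12° = 31.88°.

31.9°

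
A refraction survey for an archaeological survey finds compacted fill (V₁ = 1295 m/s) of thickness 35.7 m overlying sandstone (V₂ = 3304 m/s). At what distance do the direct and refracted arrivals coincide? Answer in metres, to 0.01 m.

108.03 m

θ_c = arcsin(1295/3304) = 23.08°, so cos θ_c = 0.9200 and tᵢ = 2h cos θ_c/V₁ = 0.0507 s.
At crossover x/V₁ = x/V₂ + tᵢ ⇒ x = tᵢ/(1/V₁ − 1/V₂) = 0.05072/(7.7220e-04 − 3.0266e-04) = 108.03 m.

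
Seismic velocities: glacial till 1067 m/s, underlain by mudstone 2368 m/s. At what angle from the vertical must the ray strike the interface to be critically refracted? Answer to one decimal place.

26.8°

At critical incidence the refracted ray runs along the interface (θ₂ = 90°), so sin θ_c = V₁/V₂.
θ_c = arcsin(1067/2368) = arcsin 0.4506 = 26.78°.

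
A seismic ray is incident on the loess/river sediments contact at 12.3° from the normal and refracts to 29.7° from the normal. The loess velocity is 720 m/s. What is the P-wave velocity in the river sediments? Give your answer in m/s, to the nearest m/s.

1675 m/s

sin 12.3° = 0.2130; sin 29.7° = 0.4955.
V₂ = V₁·(sin θ₂/sin θ₁) = 720·(0.4955/0.2130) = 1674.55 m/s.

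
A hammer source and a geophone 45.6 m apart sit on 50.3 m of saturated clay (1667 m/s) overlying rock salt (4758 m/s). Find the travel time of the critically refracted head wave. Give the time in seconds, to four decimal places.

0.0661 s

t = x/V₂ + 2h·√(V₂²−V₁²)/(V₁V₂).
√(V₂²−V₁²) = √(4758²−1667²) = 4456.4 m/s; delay term = 2·50.3·4456.4/(1667·4758) = 0.05652 s.
t = 45.6/4758 + 0.05652 = 0.06611 s.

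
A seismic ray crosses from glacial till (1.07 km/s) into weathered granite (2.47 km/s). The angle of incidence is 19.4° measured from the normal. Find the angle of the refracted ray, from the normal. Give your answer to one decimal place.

50.1°

sin θ₁/V₁ = sin θ₂/V₂ ⇒ sin θ₂ = 2.47·sin 19.4°/1.07 = 2.47·0.3322/1.07 = 0.7668.
θ₂ = sin⁻¹(0.7668) = 50.06° (from vertical).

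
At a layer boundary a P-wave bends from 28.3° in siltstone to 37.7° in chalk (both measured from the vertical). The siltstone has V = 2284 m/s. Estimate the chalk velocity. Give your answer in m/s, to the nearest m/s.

2946 m/s

Snell's law: sin 28.3°/V₁ = sin 37.7°/V₂.
V₂ = V₁·sin 37.7°/sin 28.3° = 2284 × 1.2899 = 2946.13 m/s.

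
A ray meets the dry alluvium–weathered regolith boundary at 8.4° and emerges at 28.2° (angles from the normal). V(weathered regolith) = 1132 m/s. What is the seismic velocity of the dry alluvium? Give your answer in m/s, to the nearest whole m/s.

350 m/s

sin 8.4° = 0.1461; sin 28.2° = 0.4726.
V₁ = V₂·(sin θ₁/sin θ₂) = 1132·(0.1461/0.4726) = 349.94 m/s.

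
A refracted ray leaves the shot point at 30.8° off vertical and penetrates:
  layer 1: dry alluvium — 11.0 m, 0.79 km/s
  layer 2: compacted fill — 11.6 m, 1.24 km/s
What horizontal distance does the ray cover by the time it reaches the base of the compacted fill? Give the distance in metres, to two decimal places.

Apply Snell's law at each interface; in layer i the horizontal offset is hᵢ·tan θᵢ.
Layer 1: θ = 30.80°; offset = 11.0·tan 30.80° = 6.5573 m.
Layer 2: sin θ = 1.24·sin 30.8°/0.79 = 0.8037, θ = 53.49°; offset = 11.6·tan 53.49° = 15.6686 m.
Summing the layer offsets gives 22.2259 m.

22.23 m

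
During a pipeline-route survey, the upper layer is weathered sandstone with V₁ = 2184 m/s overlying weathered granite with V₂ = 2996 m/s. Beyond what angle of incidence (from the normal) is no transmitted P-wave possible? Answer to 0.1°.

Critical incidence: sin θ_c = V₁/V₂ = 2184/2996 = 0.7290.
θ_c = arcsin 0.7290 = 46.80°.

46.8°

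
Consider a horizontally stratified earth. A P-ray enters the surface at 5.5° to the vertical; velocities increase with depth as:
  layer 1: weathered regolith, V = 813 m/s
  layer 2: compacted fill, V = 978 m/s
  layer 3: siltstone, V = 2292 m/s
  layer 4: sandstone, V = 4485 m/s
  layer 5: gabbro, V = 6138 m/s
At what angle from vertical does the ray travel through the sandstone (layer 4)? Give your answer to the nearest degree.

Ray parameter p = sin 5.5° / 813 = 1.1789e-04 s/m.
sin θ_4 = p·V_4 = 1.1789e-04 × 4485 = 0.5287.
θ_4 = 31.92° from the vertical.

32°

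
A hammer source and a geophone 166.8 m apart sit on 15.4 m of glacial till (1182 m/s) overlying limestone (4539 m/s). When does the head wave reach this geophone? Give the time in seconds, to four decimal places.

0.0619 s

θ_c = arcsin(V₁/V₂) = arcsin(1182/4539) = 15.09°, cos θ_c = 0.9655.
Intercept time tᵢ = 2h cos θ_c / V₁ = 2·15.4·0.9655/1182 = 0.02516 s.
t = x/V₂ + tᵢ = 166.8/4539 + 0.02516 = 0.06191 s.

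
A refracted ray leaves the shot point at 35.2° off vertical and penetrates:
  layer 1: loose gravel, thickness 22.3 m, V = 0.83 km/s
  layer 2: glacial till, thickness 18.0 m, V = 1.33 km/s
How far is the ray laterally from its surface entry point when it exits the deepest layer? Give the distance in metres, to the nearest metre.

Apply Snell's law at each interface; in layer i the horizontal offset is hᵢ·tan θᵢ.
Layer 1: θ = 35.20°; offset = 22.3·tan 35.20° = 15.731 m.
Layer 2: sin θ = 1.33·sin 35.2°/0.83 = 0.9237, θ = 67.47°; offset = 18.0·tan 67.47° = 43.392 m.
Total horizontal offset = 59.123 m.

59 m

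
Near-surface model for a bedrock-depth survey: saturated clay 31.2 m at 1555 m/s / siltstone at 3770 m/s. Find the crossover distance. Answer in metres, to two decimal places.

96.75 m

θ_c = arcsin(1555/3770) = 24.36°, so cos θ_c = 0.9110 and tᵢ = 2h cos θ_c/V₁ = 0.0366 s.
At crossover x/V₁ = x/V₂ + tᵢ ⇒ x = tᵢ/(1/V₁ − 1/V₂) = 0.03656/(6.4309e-04 − 2.6525e-04) = 96.75 m.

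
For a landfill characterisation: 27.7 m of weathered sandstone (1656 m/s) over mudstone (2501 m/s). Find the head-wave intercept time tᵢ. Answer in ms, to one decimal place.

θ_c = arcsin(V₁/V₂) = arcsin(1656/2501) = 41.46°; cos θ_c = 0.7494.
tᵢ = 2h·cos θ_c / V₁ = 2·27.7·0.7494 / 1656 = 0.02507 s.

25.1 ms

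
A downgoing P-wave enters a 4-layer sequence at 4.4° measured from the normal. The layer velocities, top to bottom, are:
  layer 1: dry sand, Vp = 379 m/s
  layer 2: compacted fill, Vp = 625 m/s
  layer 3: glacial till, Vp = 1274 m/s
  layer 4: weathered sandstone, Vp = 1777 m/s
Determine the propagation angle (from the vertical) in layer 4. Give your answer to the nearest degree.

21°

Snell's law across each interface conserves sin θ / V, so sin θ_4 = V_4·sin θ₁/V₁.
sin θ_4 = 1777 × sin 4.4° / 379 = 0.3597.
θ_4 = arcsin 0.3597 = 21.08°.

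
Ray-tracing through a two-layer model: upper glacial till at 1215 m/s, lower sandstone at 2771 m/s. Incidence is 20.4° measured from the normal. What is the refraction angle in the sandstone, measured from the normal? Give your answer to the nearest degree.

Snell's law: sin θ₂ = (V₂/V₁)·sin θ₁ = (2771/1215)·sin 20.4° = 0.7950.
θ₂ = arcsin 0.7950 = 52.65° from the normal.

53°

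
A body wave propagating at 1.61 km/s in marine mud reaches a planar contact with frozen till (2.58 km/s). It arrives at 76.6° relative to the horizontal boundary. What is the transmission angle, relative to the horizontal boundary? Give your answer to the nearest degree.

68°

Angle from the normal: 90° − 76.6° = 13.4°.
sin θ₁/V₁ = sin θ₂/V₂ ⇒ sin θ₂ = 2.58·sin 13.4°/1.61 = 2.58·0.2317/1.61 = 0.3714.
θ₂ = arcsin 0.3714 = 21.80° from the normal.
From the interface: 90° − 21.80° = 68.20°.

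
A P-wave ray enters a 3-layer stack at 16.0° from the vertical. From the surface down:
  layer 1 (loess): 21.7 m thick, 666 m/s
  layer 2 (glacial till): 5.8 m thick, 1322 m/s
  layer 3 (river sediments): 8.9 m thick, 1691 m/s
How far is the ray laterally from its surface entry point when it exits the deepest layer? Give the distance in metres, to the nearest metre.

p = sin θ₁/V₁ = sin 16.0°/666 = 4.1387e-04 s/m is conserved through the stack.
Layer 1: θ = 16.00°; offset = 21.7·tan 16.00° = 6.222 m.
Layer 2: sin θ = p·1322 = 0.5471 → θ = 33.17°; offset = 5.8·tan 33.17° = 3.791 m.
Layer 3: sin θ = p·1691 = 0.6999 → θ = 44.42°; offset = 8.9·tan 44.42° = 8.720 m.
Total horizontal offset = 18.734 m.

19 m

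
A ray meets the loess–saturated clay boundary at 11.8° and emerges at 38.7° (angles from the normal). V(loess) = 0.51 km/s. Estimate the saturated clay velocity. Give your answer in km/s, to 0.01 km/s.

1.56 km/s

sin 11.8° = 0.2045; sin 38.7° = 0.6252.
V₂ = V₁·(sin θ₂/sin θ₁) = 0.51·(0.6252/0.2045) = 1.56 km/s.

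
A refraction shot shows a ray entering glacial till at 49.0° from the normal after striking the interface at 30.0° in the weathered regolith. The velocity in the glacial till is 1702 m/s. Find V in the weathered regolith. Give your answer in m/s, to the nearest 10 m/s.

Snell's law: sin 30.0°/V₁ = sin 49.0°/V₂.
V₁ = V₂·sin 30.0°/sin 49.0° = 1702 × 0.6625 = 1127.59 m/s.

1130 m/s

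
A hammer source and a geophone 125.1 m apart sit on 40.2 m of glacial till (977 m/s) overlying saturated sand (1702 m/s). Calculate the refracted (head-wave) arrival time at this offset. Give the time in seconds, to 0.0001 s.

θ_c = arcsin(V₁/V₂) = arcsin(977/1702) = 35.03°, cos θ_c = 0.8188.
Intercept time tᵢ = 2h cos θ_c / V₁ = 2·40.2·0.8188/977 = 0.06738 s.
t = x/V₂ + tᵢ = 125.1/1702 + 0.06738 = 0.14089 s.

0.1409 s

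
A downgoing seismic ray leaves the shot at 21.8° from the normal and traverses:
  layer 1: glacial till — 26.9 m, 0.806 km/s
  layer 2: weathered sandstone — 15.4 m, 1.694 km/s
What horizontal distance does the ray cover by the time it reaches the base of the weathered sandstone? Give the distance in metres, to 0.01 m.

29.99 m

Ray parameter p = sin 21.8° / 0.806 km/s = 4.6075e-01 s/km.
Layer 1: θ = 21.80°; offset = 26.9·tan 21.80° = 10.7592 m.
Layer 2: sin θ = p·1.694 = 0.7805 → θ = 51.31°; offset = 15.4·tan 51.31° = 19.2278 m.
Summing the layer offsets gives 29.9871 m.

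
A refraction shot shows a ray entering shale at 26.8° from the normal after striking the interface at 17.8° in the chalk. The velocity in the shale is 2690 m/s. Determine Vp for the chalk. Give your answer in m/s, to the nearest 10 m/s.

1820 m/s

Snell's law: sin 17.8°/V₁ = sin 26.8°/V₂.
V₁ = V₂·sin 17.8°/sin 26.8° = 2690 × 0.6780 = 1823.82 m/s.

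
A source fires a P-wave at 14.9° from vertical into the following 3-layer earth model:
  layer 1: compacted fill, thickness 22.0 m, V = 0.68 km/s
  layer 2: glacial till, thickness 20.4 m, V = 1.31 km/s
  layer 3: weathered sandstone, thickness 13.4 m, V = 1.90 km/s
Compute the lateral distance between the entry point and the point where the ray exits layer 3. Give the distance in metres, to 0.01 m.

p = sin θ₁/V₁ = sin 14.9°/0.68 = 3.7814e-01 s/km is conserved through the stack.
Layer 1: θ = 14.90°; offset = 22.0·tan 14.90° = 5.8537 m.
Layer 2: sin θ = p·1.31 = 0.4954 → θ = 29.69°; offset = 20.4·tan 29.69° = 11.6328 m.
Layer 3: sin θ = p·1.90 = 0.7185 → θ = 45.93°; offset = 13.4·tan 45.93° = 13.8410 m.
Total horizontal offset = 31.3276 m.

31.33 m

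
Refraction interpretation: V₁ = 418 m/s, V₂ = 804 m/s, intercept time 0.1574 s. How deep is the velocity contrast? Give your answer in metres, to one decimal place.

θ_c = arcsin(418/804) = 31.33°; cos θ_c = 0.8542.
tᵢ = 2h cos θ_c/V₁ ⇒ h = tᵢ·V₁/(2 cos θ_c) = 0.1574·418/(2·0.8542) = 38.51 m.

38.5 m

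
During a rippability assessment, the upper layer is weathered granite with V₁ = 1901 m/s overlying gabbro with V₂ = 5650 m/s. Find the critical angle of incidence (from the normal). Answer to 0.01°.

At critical incidence the refracted ray runs along the interface (θ₂ = 90°), so sin θ_c = V₁/V₂.
θ_c = arcsin(1901/5650) = arcsin 0.3365 = 19.66°.

19.66°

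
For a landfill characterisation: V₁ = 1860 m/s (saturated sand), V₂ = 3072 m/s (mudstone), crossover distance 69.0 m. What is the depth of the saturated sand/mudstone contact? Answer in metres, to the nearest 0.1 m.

h = (x_cross/2)·√((V₂−V₁)/(V₂+V₁)).
(V₂−V₁)/(V₂+V₁) = (3072−1860)/(3072+1860) = 0.2457; √ = 0.4957.
h = (69.0/2)·0.4957 = 17.10 m.

17.1 m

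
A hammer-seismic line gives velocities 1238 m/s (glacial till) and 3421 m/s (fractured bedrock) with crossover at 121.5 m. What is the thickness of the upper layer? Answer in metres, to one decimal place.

x_cross = 2h·√((V₂+V₁)/(V₂−V₁)) → h = x_cross / (2·√((V₂+V₁)/(V₂−V₁))).
√((V₂+V₁)/(V₂−V₁)) = √((3421+1238)/(3421−1238)) = 1.4609.
h = 121.5 / (2·1.4609) = 41.58 m.

41.6 m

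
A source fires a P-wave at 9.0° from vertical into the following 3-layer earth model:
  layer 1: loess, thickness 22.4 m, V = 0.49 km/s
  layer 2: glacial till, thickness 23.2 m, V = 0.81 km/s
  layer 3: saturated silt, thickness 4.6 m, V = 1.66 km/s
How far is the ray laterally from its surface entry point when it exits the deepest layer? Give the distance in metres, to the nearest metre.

Ray parameter p = sin 9.0° / 0.49 km/s = 3.1925e-01 s/km.
Layer 1: θ = 9.00°; offset = 22.4·tan 9.00° = 3.548 m.
Layer 2: sin θ = p·0.81 = 0.2586 → θ = 14.99°; offset = 23.2·tan 14.99° = 6.211 m.
Layer 3: sin θ = p·1.66 = 0.5300 → θ = 32.00°; offset = 4.6·tan 32.00° = 2.875 m.
Total horizontal offset = 12.633 m.

13 m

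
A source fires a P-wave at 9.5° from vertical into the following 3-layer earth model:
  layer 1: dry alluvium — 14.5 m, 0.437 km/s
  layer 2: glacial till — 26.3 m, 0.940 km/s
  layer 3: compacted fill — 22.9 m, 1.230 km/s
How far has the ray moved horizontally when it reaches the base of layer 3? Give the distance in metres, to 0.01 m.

24.43 m

Apply Snell's law at each interface; in layer i the horizontal offset is hᵢ·tan θᵢ.
Layer 1: θ = 9.50°; offset = 14.5·tan 9.50° = 2.4265 m.
Layer 2: sin θ = 0.940·sin 9.5°/0.437 = 0.3550, θ = 20.79°; offset = 26.3·tan 20.79° = 9.9877 m.
Layer 3: sin θ = 1.230·sin 9.5°/0.437 = 0.4646, θ = 27.68°; offset = 22.9·tan 27.68° = 12.0132 m.
Total horizontal offset = 24.4273 m.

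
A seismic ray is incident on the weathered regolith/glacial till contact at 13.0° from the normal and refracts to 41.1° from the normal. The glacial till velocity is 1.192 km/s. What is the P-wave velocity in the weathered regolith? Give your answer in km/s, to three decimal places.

sin 13.0° = 0.2250; sin 41.1° = 0.6574.
V₁ = V₂·(sin θ₁/sin θ₂) = 1.192·(0.2250/0.6574) = 0.408 km/s.

0.408 km/s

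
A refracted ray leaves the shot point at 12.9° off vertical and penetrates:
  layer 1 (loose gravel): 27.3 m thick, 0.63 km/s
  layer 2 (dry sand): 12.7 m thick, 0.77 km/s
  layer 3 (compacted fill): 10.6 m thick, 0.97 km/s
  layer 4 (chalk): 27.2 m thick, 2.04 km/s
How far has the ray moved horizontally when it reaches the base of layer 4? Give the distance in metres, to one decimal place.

42.2 m

Apply Snell's law at each interface; in layer i the horizontal offset is hᵢ·tan θᵢ.
Layer 1: θ = 12.90°; offset = 27.3·tan 12.90° = 6.253 m.
Layer 2: sin θ = 0.77·sin 12.9°/0.63 = 0.2729, θ = 15.83°; offset = 12.7·tan 15.83° = 3.602 m.
Layer 3: sin θ = 0.97·sin 12.9°/0.63 = 0.3437, θ = 20.10°; offset = 10.6·tan 20.10° = 3.880 m.
Layer 4: sin θ = 2.04·sin 12.9°/0.63 = 0.7229, θ = 46.29°; offset = 27.2·tan 46.29° = 28.458 m.
Total horizontal offset = 42.193 m.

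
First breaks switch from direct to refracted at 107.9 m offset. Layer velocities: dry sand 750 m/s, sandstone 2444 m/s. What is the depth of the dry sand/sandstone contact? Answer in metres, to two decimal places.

h = (x_cross/2)·√((V₂−V₁)/(V₂+V₁)).
(V₂−V₁)/(V₂+V₁) = (2444−750)/(2444+750) = 0.5304; √ = 0.7283.
h = (107.9/2)·0.7283 = 39.29 m.

39.29 m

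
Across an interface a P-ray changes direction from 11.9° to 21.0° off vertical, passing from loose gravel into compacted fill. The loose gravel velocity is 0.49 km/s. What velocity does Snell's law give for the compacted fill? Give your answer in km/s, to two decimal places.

0.85 km/s

Snell's law: sin 11.9°/V₁ = sin 21.0°/V₂.
V₂ = V₁·sin 21.0°/sin 11.9° = 0.49 × 1.7379 = 0.85 km/s.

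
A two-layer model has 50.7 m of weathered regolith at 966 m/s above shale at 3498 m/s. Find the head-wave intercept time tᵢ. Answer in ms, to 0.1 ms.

θ_c = arcsin(V₁/V₂) = arcsin(966/3498) = 16.03°; cos θ_c = 0.9611.
tᵢ = 2h·cos θ_c / V₁ = 2·50.7·0.9611 / 966 = 0.10089 s.

100.9 ms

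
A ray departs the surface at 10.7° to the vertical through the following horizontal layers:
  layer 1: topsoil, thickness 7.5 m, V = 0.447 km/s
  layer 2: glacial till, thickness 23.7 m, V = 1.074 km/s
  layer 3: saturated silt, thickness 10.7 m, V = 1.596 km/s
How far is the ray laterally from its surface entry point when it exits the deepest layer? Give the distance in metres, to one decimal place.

22.7 m

Apply Snell's law at each interface; in layer i the horizontal offset is hᵢ·tan θᵢ.
Layer 1: θ = 10.70°; offset = 7.5·tan 10.70° = 1.417 m.
Layer 2: sin θ = 1.074·sin 10.7°/0.447 = 0.4461, θ = 26.49°; offset = 23.7·tan 26.49° = 11.813 m.
Layer 3: sin θ = 1.596·sin 10.7°/0.447 = 0.6629, θ = 41.52°; offset = 10.7·tan 41.52° = 9.474 m.
Total horizontal offset = 22.704 m.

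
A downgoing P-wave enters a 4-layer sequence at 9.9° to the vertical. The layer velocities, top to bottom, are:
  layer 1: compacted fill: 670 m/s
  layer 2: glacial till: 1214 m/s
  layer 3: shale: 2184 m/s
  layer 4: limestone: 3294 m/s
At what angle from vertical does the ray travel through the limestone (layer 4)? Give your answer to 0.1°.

57.7°

Ray parameter p = sin 9.9° / 670 = 2.5661e-04 s/m.
sin θ_4 = p·V_4 = 2.5661e-04 × 3294 = 0.8453.
θ_4 = arcsin 0.8453 = 57.70°.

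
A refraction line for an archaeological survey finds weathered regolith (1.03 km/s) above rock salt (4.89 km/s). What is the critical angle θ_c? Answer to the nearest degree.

At critical incidence the refracted ray runs along the interface (θ₂ = 90°), so sin θ_c = V₁/V₂.
θ_c = arcsin(1.03/4.89) = arcsin 0.2106 = 12.16°.

12°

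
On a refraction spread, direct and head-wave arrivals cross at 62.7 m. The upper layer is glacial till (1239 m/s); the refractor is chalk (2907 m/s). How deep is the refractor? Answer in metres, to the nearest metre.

20 m

h = (x_cross/2)·√((V₂−V₁)/(V₂+V₁)).
(V₂−V₁)/(V₂+V₁) = (2907−1239)/(2907+1239) = 0.4023; √ = 0.6343.
h = (62.7/2)·0.6343 = 19.88 m.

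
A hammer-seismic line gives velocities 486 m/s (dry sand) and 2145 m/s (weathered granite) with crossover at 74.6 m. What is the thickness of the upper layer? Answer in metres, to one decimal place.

h = (x_cross/2)·√((V₂−V₁)/(V₂+V₁)).
(V₂−V₁)/(V₂+V₁) = (2145−486)/(2145+486) = 0.6306; √ = 0.7941.
h = (74.6/2)·0.7941 = 29.62 m.

29.6 m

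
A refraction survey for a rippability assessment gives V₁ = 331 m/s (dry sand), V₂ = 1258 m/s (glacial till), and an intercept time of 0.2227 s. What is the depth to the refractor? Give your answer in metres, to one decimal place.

θ_c = arcsin(331/1258) = 15.26°; cos θ_c = 0.9648.
tᵢ = 2h cos θ_c/V₁ ⇒ h = tᵢ·V₁/(2 cos θ_c) = 0.2227·331/(2·0.9648) = 38.20 m.

38.2 m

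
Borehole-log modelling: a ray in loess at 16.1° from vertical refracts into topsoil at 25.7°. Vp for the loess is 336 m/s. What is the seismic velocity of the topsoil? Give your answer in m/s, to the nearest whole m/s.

525 m/s

sin 16.1° = 0.2773; sin 25.7° = 0.4337.
V₂ = V₁·(sin θ₂/sin θ₁) = 336·(0.4337/0.2773) = 525.43 m/s.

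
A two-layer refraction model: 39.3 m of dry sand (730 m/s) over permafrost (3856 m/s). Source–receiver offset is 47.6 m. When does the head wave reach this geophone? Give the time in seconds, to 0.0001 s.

θ_c = arcsin(V₁/V₂) = arcsin(730/3856) = 10.91°, cos θ_c = 0.9819.
Intercept time tᵢ = 2h cos θ_c / V₁ = 2·39.3·0.9819/730 = 0.10572 s.
t = x/V₂ + tᵢ = 47.6/3856 + 0.10572 = 0.11807 s.

0.1181 s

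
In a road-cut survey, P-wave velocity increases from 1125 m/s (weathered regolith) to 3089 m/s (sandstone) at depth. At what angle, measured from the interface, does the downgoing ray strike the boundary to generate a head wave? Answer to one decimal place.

68.6°

At critical incidence the refracted ray runs along the interface (θ₂ = 90°), so sin θ_c = V₁/V₂.
θ_c = arcsin(1125/3089) = arcsin 0.3642 = 21.36°.
Measured from the interface: 90° − 21.36° = 68.64°.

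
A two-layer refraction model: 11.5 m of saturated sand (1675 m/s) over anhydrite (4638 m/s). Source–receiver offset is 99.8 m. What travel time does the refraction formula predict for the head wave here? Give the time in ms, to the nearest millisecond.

34 ms

t = x/V₂ + 2h·√(V₂²−V₁²)/(V₁V₂).
√(V₂²−V₁²) = √(4638²−1675²) = 4325.0 m/s; delay term = 2·11.5·4325.0/(1675·4638) = 0.01280 s.
t = 99.8/4638 + 0.01280 = 0.03432 s.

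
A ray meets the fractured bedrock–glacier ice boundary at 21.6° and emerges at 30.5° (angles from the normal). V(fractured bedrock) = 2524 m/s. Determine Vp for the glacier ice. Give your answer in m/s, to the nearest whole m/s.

3480 m/s

Snell's law: sin 21.6°/V₁ = sin 30.5°/V₂.
V₂ = V₁·sin 30.5°/sin 21.6° = 2524 × 1.3787 = 3479.87 m/s.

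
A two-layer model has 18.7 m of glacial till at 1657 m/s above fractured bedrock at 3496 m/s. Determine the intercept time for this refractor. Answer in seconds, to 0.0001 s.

0.0199 s

θ_c = arcsin(V₁/V₂) = arcsin(1657/3496) = 28.29°; cos θ_c = 0.8805.
tᵢ = 2h·cos θ_c / V₁ = 2·18.7·0.8805 / 1657 = 0.01987 s.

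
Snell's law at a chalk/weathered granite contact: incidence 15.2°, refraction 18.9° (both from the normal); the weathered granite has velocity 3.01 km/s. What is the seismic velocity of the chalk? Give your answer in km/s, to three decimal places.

2.436 km/s

sin 15.2° = 0.2622; sin 18.9° = 0.3239.
V₁ = V₂·(sin θ₁/sin θ₂) = 3.01·(0.2622/0.3239) = 2.436 km/s.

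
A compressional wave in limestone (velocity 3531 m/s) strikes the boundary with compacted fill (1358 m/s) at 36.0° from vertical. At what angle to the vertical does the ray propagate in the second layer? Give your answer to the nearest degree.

13°

Snell's law: sin θ₂ = (V₂/V₁)·sin θ₁ = (1358/3531)·sin 36.0° = 0.2261.
θ₂ = sin⁻¹(0.2261) = 13.07° (from vertical).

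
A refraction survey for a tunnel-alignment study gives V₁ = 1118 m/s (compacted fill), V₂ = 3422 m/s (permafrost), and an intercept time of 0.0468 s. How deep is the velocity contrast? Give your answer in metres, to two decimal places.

θ_c = arcsin(1118/3422) = 19.07°; cos θ_c = 0.9451.
tᵢ = 2h cos θ_c/V₁ ⇒ h = tᵢ·V₁/(2 cos θ_c) = 0.0468·1118/(2·0.9451) = 27.68 m.

27.68 m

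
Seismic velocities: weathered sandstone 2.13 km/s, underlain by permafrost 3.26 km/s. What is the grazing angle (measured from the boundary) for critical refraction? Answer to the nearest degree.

49°

Critical incidence: sin θ_c = V₁/V₂ = 2.13/3.26 = 0.6534.
θ_c = arcsin 0.6534 = 40.80°.
Measured from the interface: 90° − 40.80° = 49.20°.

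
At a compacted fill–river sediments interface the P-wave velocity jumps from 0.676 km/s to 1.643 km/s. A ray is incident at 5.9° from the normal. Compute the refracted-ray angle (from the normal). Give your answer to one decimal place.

14.5°

Snell's law: sin θ₂ = (V₂/V₁)·sin θ₁ = (1.643/0.676)·sin 5.9° = 0.2498.
θ₂ = arcsin 0.2498 = 14.47° from the normal.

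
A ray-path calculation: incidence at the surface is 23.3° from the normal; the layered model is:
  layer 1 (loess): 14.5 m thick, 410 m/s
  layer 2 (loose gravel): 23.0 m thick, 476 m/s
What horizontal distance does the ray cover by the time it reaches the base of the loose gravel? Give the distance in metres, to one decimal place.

p = sin θ₁/V₁ = sin 23.3°/410 = 9.6475e-04 s/m is conserved through the stack.
Layer 1: θ = 23.30°; offset = 14.5·tan 23.30° = 6.245 m.
Layer 2: sin θ = p·476 = 0.4592 → θ = 27.34°; offset = 23.0·tan 27.34° = 11.890 m.
Summing the layer offsets gives 18.135 m.

18.1 m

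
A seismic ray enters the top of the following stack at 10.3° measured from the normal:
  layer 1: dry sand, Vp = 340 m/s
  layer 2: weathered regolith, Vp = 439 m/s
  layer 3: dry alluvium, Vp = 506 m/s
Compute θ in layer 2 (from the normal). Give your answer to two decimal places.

Ray parameter p = sin 10.3° / 340 = 5.2589e-04 s/m.
sin θ_2 = p·V_2 = 5.2589e-04 × 439 = 0.2309.
θ_2 = arcsin 0.2309 = 13.35°.

13.35°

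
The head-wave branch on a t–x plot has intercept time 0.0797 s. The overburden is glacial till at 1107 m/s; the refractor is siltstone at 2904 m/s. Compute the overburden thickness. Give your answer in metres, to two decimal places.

θ_c = arcsin(1107/2904) = 22.41°; cos θ_c = 0.9245.
tᵢ = 2h cos θ_c/V₁ ⇒ h = tᵢ·V₁/(2 cos θ_c) = 0.0797·1107/(2·0.9245) = 47.72 m.

47.72 m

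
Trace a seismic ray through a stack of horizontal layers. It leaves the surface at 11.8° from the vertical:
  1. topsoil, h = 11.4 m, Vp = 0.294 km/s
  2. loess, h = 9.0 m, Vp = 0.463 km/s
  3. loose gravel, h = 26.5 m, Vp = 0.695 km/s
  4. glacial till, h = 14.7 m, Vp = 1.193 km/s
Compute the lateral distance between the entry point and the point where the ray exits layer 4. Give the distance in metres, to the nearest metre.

42 m

Ray parameter p = sin 11.8° / 0.294 km/s = 6.9556e-01 s/km.
Layer 1: θ = 11.80°; offset = 11.4·tan 11.80° = 2.382 m.
Layer 2: sin θ = p·0.463 = 0.3220 → θ = 18.79°; offset = 9.0·tan 18.79° = 3.062 m.
Layer 3: sin θ = p·0.695 = 0.4834 → θ = 28.91°; offset = 26.5·tan 28.91° = 14.634 m.
Layer 4: sin θ = p·1.193 = 0.8298 → θ = 56.08°; offset = 14.7·tan 56.08° = 21.859 m.
Summing the layer offsets gives 41.936 m.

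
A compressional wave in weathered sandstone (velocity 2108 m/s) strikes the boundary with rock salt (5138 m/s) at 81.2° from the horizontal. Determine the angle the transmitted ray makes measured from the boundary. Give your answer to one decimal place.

68.1°

Convert to the normal: θ₁ = 90° − 81.2° = 8.8°.
sin θ₁/V₁ = sin θ₂/V₂ ⇒ sin θ₂ = 5138·sin 8.8°/2108 = 5138·0.1530/2108 = 0.3729.
θ₂ = sin⁻¹(0.3729) = 21.89° (from vertical).
From the interface: 90° − 21.89° = 68.11°.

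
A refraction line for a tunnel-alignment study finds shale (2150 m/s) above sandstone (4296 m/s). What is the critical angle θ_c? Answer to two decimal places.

Critical incidence: sin θ_c = V₁/V₂ = 2150/4296 = 0.5005.
θ_c = arcsin 0.5005 = 30.03°.

30.03°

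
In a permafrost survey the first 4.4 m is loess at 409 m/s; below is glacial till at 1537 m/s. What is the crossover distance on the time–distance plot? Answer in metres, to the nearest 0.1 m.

11.6 m

θ_c = arcsin(409/1537) = 15.43°, so cos θ_c = 0.9639 and tᵢ = 2h cos θ_c/V₁ = 0.0207 s.
At crossover x/V₁ = x/V₂ + tᵢ ⇒ x = tᵢ/(1/V₁ − 1/V₂) = 0.02074/(2.4450e-03 − 6.5062e-04) = 11.56 m.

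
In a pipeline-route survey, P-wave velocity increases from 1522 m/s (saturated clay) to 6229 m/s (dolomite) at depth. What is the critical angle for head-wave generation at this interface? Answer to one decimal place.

14.1°

Critical incidence: sin θ_c = V₁/V₂ = 1522/6229 = 0.2443.
θ_c = arcsin 0.2443 = 14.14°.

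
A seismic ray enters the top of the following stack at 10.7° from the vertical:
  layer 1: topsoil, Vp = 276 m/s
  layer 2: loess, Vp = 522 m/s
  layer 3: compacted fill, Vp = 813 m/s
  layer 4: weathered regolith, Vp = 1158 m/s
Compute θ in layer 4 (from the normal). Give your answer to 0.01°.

51.17°

Ray parameter p = sin 10.7° / 276 = 6.7271e-04 s/m.
sin θ_4 = p·V_4 = 6.7271e-04 × 1158 = 0.7790.
θ_4 = 51.17° from the vertical.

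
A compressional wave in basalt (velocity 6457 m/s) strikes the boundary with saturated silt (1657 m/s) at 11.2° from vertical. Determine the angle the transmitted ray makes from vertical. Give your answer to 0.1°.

2.9°

Snell's law: sin θ₂ = (V₂/V₁)·sin θ₁ = (1657/6457)·sin 11.2° = 0.0498.
θ₂ = sin⁻¹(0.0498) = 2.86° (from vertical).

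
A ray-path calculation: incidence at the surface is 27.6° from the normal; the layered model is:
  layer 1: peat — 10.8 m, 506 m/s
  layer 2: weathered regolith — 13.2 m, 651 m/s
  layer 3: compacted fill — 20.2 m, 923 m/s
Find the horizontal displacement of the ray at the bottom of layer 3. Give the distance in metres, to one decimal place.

Ray parameter p = sin 27.6° / 506 m/s = 9.1560e-04 s/m.
Layer 1: θ = 27.60°; offset = 10.8·tan 27.60° = 5.646 m.
Layer 2: sin θ = p·651 = 0.5961 → θ = 36.59°; offset = 13.2·tan 36.59° = 9.799 m.
Layer 3: sin θ = p·923 = 0.8451 → θ = 57.68°; offset = 20.2·tan 57.68° = 31.932 m.
Total horizontal offset = 47.377 m.

47.4 m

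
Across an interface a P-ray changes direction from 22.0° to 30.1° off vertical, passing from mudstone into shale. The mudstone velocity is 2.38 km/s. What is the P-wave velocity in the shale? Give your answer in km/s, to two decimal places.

3.19 km/s

Snell's law: sin 22.0°/V₁ = sin 30.1°/V₂.
V₂ = V₁·sin 30.1°/sin 22.0° = 2.38 × 1.3388 = 3.19 km/s.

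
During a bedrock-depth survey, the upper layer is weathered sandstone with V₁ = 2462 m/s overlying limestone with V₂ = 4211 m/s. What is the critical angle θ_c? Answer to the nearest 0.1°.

35.8°

Critical incidence: sin θ_c = V₁/V₂ = 2462/4211 = 0.5847.
θ_c = arcsin 0.5847 = 35.78°.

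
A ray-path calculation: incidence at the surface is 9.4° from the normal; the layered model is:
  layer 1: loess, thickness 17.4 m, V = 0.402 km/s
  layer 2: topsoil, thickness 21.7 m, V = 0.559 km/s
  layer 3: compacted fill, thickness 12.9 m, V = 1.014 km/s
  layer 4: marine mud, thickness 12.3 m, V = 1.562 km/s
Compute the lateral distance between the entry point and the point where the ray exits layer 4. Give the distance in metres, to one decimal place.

Apply Snell's law at each interface; in layer i the horizontal offset is hᵢ·tan θᵢ.
Layer 1: θ = 9.40°; offset = 17.4·tan 9.40° = 2.881 m.
Layer 2: sin θ = 0.559·sin 9.4°/0.402 = 0.2271, θ = 13.13°; offset = 21.7·tan 13.13° = 5.061 m.
Layer 3: sin θ = 1.014·sin 9.4°/0.402 = 0.4120, θ = 24.33°; offset = 12.9·tan 24.33° = 5.832 m.
Layer 4: sin θ = 1.562·sin 9.4°/0.402 = 0.6346, θ = 39.39°; offset = 12.3·tan 39.39° = 10.100 m.
Σ offsets = 23.874 m.

23.9 m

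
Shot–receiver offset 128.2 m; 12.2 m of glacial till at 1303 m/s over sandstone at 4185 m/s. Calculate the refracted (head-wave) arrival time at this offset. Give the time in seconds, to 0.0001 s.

θ_c = arcsin(V₁/V₂) = arcsin(1303/4185) = 18.14°, cos θ_c = 0.9503.
Intercept time tᵢ = 2h cos θ_c / V₁ = 2·12.2·0.9503/1303 = 0.01780 s.
t = x/V₂ + tᵢ = 128.2/4185 + 0.01780 = 0.04843 s.

0.0484 s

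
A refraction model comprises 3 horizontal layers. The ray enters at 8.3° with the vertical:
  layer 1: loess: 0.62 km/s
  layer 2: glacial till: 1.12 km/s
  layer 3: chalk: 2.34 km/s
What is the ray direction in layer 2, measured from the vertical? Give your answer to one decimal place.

Ray parameter p = sin 8.3° / 0.62 = 2.3283e-01 s/km.
sin θ_2 = p·V_2 = 2.3283e-01 × 1.12 = 0.2608.
θ_2 = arcsin 0.2608 = 15.12°.

15.1°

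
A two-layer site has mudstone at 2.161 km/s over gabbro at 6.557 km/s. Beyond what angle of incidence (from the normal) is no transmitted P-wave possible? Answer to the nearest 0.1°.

Critical incidence: sin θ_c = V₁/V₂ = 2.161/6.557 = 0.3296.
θ_c = arcsin 0.3296 = 19.24°.

19.2°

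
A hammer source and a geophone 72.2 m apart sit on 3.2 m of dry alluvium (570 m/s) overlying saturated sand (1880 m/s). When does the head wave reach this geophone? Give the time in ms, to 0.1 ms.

θ_c = arcsin(V₁/V₂) = arcsin(570/1880) = 17.65°, cos θ_c = 0.9529.
Intercept time tᵢ = 2h cos θ_c / V₁ = 2·3.2·0.9529/570 = 0.01070 s.
t = x/V₂ + tᵢ = 72.2/1880 + 0.01070 = 0.04910 s.

49.1 ms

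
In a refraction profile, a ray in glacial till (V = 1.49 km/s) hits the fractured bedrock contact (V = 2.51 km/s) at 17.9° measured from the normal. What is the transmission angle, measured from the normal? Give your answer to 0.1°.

31.2°

sin θ₁/V₁ = sin θ₂/V₂ ⇒ sin θ₂ = 2.51·sin 17.9°/1.49 = 2.51·0.3074/1.49 = 0.5178.
θ₂ = arcsin 0.5178 = 31.18° from the normal.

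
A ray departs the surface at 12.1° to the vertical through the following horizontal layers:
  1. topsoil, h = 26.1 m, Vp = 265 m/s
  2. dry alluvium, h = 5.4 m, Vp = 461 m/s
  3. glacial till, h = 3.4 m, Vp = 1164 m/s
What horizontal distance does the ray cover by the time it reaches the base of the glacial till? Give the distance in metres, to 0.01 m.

Ray parameter p = sin 12.1° / 265 m/s = 7.9101e-04 s/m.
Layer 1: θ = 12.10°; offset = 26.1·tan 12.10° = 5.5954 m.
Layer 2: sin θ = p·461 = 0.3647 → θ = 21.39°; offset = 5.4·tan 21.39° = 2.1148 m.
Layer 3: sin θ = p·1164 = 0.9207 → θ = 67.03°; offset = 3.4·tan 67.03° = 8.0233 m.
Total horizontal offset = 15.7334 m.

15.73 m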